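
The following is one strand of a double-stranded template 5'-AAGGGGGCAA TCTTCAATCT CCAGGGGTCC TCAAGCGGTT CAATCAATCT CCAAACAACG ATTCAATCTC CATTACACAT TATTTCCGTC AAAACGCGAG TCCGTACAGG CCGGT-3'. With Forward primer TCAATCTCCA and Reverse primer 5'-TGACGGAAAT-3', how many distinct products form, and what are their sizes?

The forward primer TCAATCTCCA matches the top strand at positions 14–23, 44–53, 63–72.
The reverse primer's reverse complement is ATTTCCGTCA, matching at positions 82–91.
Each forward site pairs with the reverse site to give a product ending at position 91: sizes 78, 48, 29 bp.

Three products: 78 bp, 48 bp, 29 bp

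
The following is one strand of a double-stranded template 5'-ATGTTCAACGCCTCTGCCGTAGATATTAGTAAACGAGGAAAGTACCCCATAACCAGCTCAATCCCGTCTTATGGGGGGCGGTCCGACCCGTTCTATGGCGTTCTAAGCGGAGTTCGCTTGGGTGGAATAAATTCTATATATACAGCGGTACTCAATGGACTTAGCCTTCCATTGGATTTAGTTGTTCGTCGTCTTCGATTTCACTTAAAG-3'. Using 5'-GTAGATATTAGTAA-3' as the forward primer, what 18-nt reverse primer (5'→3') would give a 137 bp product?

The forward primer binds at positions 19–32, so a 137 bp product ends at position 19 + 137 − 1 = 155.
The reverse primer anneals to the top strand over positions 138–155, i.e. to ATATACAGCGGTACTCAA.
Its sequence written 5'→3' is the reverse complement: TTGAGTACCGCTGTATAT.

5'-TTGAGTACCGCTGTATAT-3'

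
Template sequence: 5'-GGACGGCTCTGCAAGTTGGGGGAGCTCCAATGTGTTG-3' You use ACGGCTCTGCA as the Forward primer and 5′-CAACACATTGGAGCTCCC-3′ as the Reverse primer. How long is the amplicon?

35 bp

Forward primer ACGGCTCTGCA is found on the top strand at positions 3–13.
Reverse complement of the reverse primer: GGGAGCTCCAATGTGTTG. This occurs on the top strand at positions 20–37.
The product runs from position 3 to position 37, so its length is 37 − 3 + 1 = 35 bp.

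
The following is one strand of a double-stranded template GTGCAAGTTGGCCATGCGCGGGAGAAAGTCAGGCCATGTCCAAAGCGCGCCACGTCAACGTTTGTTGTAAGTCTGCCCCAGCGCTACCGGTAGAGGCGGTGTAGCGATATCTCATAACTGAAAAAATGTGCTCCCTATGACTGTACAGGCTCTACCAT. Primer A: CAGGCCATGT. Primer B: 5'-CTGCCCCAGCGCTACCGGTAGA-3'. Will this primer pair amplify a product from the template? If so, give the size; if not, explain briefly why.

No product — both primers anneal to the same strand and extend in the same direction.

Primer A (CAGGCCATGT) matches the top strand at positions 30–39 (3' end points downstream).
Primer B (CTGCCCCAGCGCTACCGGTAGA) also matches the top strand directly, at positions 73–94 — its reverse complement TCTACCGGTAGCGCTGGGGCAG is not present.
Both primers anneal to the bottom strand with 3' ends pointing the same way, so neither can prime synthesis back toward the other.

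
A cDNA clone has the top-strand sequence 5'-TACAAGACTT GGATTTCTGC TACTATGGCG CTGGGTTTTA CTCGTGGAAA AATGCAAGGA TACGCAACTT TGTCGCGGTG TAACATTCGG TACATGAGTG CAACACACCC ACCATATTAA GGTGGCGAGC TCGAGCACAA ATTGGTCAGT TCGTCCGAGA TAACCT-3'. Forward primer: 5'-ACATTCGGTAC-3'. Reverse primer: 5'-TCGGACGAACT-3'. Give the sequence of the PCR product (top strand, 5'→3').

Scanning the template, ACATTCGGTAC occurs at positions 83–93; this primer anneals to the bottom strand there with its 3' end pointing downstream.
The reverse primer's reverse complement is AGTTCGTCCGA, which matches the template at positions 148–158.
The product is the template from position 83 through 158 (76 bp).

5'-ACATTCGGTACATGAGTGCAACACACCCACCATATTAAGGTGGCGAGCTCGAGCACAAATTGGTCAGTTCGTCCGA-3'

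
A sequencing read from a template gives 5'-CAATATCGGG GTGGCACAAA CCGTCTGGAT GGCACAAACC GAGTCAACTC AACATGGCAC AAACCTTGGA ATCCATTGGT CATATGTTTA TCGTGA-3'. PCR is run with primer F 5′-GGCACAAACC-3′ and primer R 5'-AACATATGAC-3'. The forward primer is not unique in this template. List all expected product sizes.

The forward primer GGCACAAACC matches the top strand at positions 13–22, 31–40, 56–65.
The reverse primer's reverse complement is GTCATATGTT, matching at positions 79–88.
Each forward site pairs with the reverse site to give a product ending at position 88: sizes 76, 58, 33 bp.

76 bp, 58 bp, 33 bp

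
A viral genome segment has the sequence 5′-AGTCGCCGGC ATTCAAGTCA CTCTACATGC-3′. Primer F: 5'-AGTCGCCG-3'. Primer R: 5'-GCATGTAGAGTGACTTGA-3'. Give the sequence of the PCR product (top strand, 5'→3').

5'-AGTCGCCGGCATTCAAGTCACTCTACATGC-3'

Scanning the template, AGTCGCCG occurs at positions 1–8; this primer anneals to the bottom strand there with its 3' end pointing downstream.
Reverse complement of the reverse primer: TCAAGTCACTCTACATGC. This occurs on the top strand at positions 13–30.
The product is the template from position 1 through 30 (30 bp).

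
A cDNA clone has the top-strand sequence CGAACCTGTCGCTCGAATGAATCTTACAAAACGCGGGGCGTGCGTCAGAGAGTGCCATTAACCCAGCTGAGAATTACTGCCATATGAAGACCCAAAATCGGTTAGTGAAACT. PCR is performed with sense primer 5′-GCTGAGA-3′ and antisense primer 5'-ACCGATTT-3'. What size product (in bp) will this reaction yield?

The forward primer matches the template at positions 66–72.
Reverse complement of the reverse primer: AAATCGGT. This occurs on the top strand at positions 95–102.
The product runs from position 66 to position 102, so its length is 102 − 66 + 1 = 37 bp.

37 bp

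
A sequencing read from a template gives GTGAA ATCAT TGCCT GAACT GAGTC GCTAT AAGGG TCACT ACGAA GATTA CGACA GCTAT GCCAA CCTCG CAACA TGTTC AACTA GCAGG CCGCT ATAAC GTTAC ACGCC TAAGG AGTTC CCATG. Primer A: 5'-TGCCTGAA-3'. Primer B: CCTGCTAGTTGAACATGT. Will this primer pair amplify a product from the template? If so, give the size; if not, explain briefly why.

Primer A (TGCCTGAA) matches the top strand at positions 11–18; it acts as a forward primer.
Primer B's reverse complement is ACATGTTCAACTAGCAGG, matching the top strand at positions 73–90; it acts as a reverse primer.
The 3' ends face each other across positions 11–90, giving an 80 bp product.

Yes — an 80 bp product.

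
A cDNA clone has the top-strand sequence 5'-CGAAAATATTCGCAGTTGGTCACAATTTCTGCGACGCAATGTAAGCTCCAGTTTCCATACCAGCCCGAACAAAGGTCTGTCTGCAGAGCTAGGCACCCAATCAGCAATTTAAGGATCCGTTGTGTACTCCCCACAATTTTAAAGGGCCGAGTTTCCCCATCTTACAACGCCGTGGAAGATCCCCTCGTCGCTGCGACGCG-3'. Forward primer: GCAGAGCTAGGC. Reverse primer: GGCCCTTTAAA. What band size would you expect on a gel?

The forward primer matches the template at positions 83–94.
Reverse complement of the reverse primer: TTTAAAGGGCC. This occurs on the top strand at positions 138–148.
Amplicon spans positions 83–148: 66 bp.

66 bp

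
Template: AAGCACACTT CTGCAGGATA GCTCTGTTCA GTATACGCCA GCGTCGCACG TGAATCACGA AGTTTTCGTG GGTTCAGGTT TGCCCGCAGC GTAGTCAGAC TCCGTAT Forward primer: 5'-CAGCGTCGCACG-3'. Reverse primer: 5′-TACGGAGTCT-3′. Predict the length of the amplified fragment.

68 bp

Forward primer CAGCGTCGCACG is found on the top strand at positions 39–50.
Reverse complement of the reverse primer: AGACTCCGTA. This occurs on the top strand at positions 97–106.
Product length = (reverse-primer end) − (forward-primer start) + 1 = 106 − 39 + 1 = 68 bp.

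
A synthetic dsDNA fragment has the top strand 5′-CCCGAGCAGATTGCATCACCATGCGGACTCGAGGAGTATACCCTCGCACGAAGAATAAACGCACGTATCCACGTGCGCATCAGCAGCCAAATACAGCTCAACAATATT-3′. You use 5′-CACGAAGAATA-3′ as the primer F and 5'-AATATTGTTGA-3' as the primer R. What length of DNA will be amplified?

Forward primer CACGAAGAATA is found on the top strand at positions 47–57.
Taking the reverse complement of AATATTGTTGA gives TCAACAATATT, found at positions 98–108 on the template; the primer anneals here to the top strand with its 3' end pointing upstream.
The product runs from position 47 to position 108, so its length is 108 − 47 + 1 = 62 bp.

62 bp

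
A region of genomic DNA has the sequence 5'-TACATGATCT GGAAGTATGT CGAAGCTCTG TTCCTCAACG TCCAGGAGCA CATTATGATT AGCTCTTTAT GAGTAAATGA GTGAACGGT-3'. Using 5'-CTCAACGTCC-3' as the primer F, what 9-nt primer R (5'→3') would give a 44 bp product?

The forward primer binds at positions 34–43, so a 44 bp product ends at position 34 + 44 − 1 = 77.
The reverse primer anneals to the top strand over positions 69–77, i.e. to ATGAGTAAA.
Its sequence written 5'→3' is the reverse complement: TTTACTCAT.

5'-TTTACTCAT-3'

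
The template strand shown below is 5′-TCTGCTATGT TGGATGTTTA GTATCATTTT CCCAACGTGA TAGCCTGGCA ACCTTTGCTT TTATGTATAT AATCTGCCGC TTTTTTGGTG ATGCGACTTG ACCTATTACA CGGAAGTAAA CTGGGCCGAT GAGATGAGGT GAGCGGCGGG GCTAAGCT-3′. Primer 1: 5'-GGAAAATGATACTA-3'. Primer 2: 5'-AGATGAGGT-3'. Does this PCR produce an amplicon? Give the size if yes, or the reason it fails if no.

Primer 1 (GGAAAATGATACTA) has reverse complement TAGTATCATTTTCC, which matches the top strand at positions 19–32; primer 1 anneals to the top strand there with its 3' end pointing upstream toward position 19.
Primer 2 (AGATGAGGT) matches the top strand directly at positions 132–140; it anneals to the bottom strand with its 3' end pointing downstream toward position 140.
The 3' ends diverge (primer 1 extends toward position 1, primer 2 toward position 158), so the primers never converge on a shared product.

No product — the primers' 3' ends point away from each other.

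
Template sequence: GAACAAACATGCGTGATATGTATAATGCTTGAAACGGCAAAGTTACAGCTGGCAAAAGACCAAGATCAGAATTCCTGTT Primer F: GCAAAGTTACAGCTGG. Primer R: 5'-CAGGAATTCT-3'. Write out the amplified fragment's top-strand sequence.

5'-GCAAAGTTACAGCTGGCAAAAGACCAAGATCAGAATTCCTG-3'

Forward primer GCAAAGTTACAGCTGG is found on the top strand at positions 37–52.
Reverse complement of the reverse primer: AGAATTCCTG. This occurs on the top strand at positions 68–77.
The product is the template from position 37 through 77 (41 bp).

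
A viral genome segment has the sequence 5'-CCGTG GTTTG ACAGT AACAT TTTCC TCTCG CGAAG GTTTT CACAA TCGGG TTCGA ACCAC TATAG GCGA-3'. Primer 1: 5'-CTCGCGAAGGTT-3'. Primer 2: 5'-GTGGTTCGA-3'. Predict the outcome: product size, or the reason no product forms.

Yes — a 34 bp product.

Primer 1 (CTCGCGAAGGTT) matches the top strand at positions 27–38; it acts as a forward primer.
Primer 2's reverse complement is TCGAACCAC, matching the top strand at positions 52–60; it acts as a reverse primer.
The 3' ends face each other across positions 27–60, giving a 34 bp product.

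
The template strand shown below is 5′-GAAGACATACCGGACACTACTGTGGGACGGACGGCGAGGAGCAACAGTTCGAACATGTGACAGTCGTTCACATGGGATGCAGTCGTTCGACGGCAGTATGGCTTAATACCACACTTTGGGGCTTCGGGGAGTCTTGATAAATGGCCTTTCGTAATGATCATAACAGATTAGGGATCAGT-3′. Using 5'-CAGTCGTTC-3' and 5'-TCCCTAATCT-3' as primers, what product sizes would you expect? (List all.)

The forward primer CAGTCGTTC matches the top strand at positions 61–69, 80–88.
The reverse primer's reverse complement is AGATTAGGGA, matching at positions 165–174.
Each forward site pairs with the reverse site to give a product ending at position 174: sizes 114, 95 bp.

114 bp, 95 bp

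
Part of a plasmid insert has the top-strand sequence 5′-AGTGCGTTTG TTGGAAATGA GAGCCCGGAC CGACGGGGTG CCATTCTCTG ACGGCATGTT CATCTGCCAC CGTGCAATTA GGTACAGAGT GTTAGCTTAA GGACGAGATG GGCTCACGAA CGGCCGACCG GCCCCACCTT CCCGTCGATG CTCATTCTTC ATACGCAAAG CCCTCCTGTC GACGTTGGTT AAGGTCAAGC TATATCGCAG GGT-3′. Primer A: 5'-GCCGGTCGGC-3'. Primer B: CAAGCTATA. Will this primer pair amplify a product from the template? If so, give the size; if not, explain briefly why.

Primer A (GCCGGTCGGC) has reverse complement GCCGACCGGC, which matches the top strand at positions 123–132; primer A anneals to the top strand there with its 3' end pointing upstream toward position 123.
Primer B (CAAGCTATA) matches the top strand directly at positions 196–204; it anneals to the bottom strand with its 3' end pointing downstream toward position 204.
The 3' ends diverge (primer A extends toward position 1, primer B toward position 213), so the primers never converge on a shared product.

No product — the primers' 3' ends point away from each other.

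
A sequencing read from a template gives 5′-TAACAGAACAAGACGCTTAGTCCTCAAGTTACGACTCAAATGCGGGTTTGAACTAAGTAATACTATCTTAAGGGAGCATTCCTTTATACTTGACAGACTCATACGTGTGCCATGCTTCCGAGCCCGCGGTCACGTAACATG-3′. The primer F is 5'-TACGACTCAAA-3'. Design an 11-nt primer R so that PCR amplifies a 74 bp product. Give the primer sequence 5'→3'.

The forward primer binds at positions 30–40, so a 74 bp product ends at position 30 + 74 − 1 = 103.
The reverse primer anneals to the top strand over positions 93–103, i.e. to ACAGACTCATA.
Its sequence written 5'→3' is the reverse complement: TATGAGTCTGT.

5'-TATGAGTCTGT-3'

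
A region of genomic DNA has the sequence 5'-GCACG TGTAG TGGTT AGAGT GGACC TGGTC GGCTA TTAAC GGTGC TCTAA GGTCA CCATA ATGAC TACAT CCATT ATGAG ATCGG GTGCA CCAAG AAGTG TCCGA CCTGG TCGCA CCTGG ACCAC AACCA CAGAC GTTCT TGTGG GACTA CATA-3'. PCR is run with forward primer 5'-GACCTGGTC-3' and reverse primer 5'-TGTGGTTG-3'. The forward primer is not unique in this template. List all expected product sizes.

111 bp, 29 bp

The forward primer GACCTGGTC matches the top strand at positions 22–30, 104–112.
The reverse primer's reverse complement is CAACCACA, matching at positions 125–132.
Each forward site pairs with the reverse site to give a product ending at position 132: sizes 111, 29 bp.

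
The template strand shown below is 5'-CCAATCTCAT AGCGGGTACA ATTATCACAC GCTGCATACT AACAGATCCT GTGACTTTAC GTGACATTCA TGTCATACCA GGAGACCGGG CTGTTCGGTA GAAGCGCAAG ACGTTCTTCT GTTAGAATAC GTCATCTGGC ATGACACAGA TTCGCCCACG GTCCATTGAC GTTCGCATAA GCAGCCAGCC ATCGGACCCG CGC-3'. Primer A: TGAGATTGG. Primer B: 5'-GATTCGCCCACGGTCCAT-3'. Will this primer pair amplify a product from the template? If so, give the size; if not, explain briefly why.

No product — the primers' 3' ends point away from each other.

Primer A (TGAGATTGG) has reverse complement CCAATCTCA, which matches the top strand at positions 1–9; primer A anneals to the top strand there with its 3' end pointing upstream toward position 1.
Primer B (GATTCGCCCACGGTCCAT) matches the top strand directly at positions 149–166; it anneals to the bottom strand with its 3' end pointing downstream toward position 166.
The 3' ends diverge (primer A extends toward position 1, primer B toward position 203), so the primers never converge on a shared product.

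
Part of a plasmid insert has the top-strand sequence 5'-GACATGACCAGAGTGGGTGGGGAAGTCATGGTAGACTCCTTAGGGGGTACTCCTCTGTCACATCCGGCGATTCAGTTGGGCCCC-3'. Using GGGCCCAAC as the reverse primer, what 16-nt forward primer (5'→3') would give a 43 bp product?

The reverse primer's reverse complement GTTGGGCCC matches the template at positions 75–83, so the product ends at position 83.
A 43 bp product then starts at position 83 − 43 + 1 = 41.
The forward primer is identical to the top strand there: TAGGGGGTACTCCTCT.

5'-TAGGGGGTACTCCTCT-3'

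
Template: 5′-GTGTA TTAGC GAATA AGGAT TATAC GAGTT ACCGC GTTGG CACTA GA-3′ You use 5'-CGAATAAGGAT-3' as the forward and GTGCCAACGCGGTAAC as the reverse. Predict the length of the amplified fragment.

Forward primer CGAATAAGGAT is found on the top strand at positions 10–20.
Taking the reverse complement of GTGCCAACGCGGTAAC gives GTTACCGCGTTGGCAC, found at positions 28–43 on the template; the primer anneals here to the top strand with its 3' end pointing upstream.
Product length = (reverse-primer end) − (forward-primer start) + 1 = 43 − 10 + 1 = 34 bp.

34 bp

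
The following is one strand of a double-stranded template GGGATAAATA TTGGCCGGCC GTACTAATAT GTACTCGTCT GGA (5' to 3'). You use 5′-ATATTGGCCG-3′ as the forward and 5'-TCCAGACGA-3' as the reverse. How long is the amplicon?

36 bp

The forward primer matches the template at positions 8–17.
Taking the reverse complement of TCCAGACGA gives TCGTCTGGA, found at positions 35–43 on the template; the primer anneals here to the top strand with its 3' end pointing upstream.
Product length = (reverse-primer end) − (forward-primer start) + 1 = 43 − 8 + 1 = 36 bp.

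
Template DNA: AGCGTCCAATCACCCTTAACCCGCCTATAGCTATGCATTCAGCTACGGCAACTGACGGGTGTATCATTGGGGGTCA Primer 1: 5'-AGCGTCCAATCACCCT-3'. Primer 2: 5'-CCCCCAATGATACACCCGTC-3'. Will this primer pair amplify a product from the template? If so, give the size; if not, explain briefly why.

Yes — a 73 bp product.

Primer 1 (AGCGTCCAATCACCCT) matches the top strand at positions 1–16; it acts as a forward primer.
Primer 2's reverse complement is GACGGGTGTATCATTGGGGG, matching the top strand at positions 54–73; it acts as a reverse primer.
The 3' ends face each other across positions 1–73, giving a 73 bp product.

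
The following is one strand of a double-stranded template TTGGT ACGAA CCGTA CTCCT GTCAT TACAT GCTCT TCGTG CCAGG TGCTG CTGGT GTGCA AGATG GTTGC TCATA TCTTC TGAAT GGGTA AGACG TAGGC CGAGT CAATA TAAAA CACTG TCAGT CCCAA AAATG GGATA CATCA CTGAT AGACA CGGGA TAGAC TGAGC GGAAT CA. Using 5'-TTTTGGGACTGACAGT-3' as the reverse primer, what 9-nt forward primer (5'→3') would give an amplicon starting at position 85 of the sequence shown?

5'-TGGGTAAGA-3'

The reverse primer's reverse complement ACTGTCAGTCCCAAAA matches the template at positions 117–132; the product starts at position 85.
The forward primer is identical to the top strand over positions 85–93: TGGGTAAGA.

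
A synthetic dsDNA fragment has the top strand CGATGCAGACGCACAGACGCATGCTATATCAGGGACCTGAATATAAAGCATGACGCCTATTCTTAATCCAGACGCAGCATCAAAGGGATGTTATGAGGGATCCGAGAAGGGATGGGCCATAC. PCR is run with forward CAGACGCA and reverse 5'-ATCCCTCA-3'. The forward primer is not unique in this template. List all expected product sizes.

96 bp, 88 bp, 33 bp

The forward primer CAGACGCA matches the top strand at positions 6–13, 14–21, 69–76.
The reverse primer's reverse complement is TGAGGGAT, matching at positions 94–101.
Each forward site pairs with the reverse site to give a product ending at position 101: sizes 96, 88, 33 bp.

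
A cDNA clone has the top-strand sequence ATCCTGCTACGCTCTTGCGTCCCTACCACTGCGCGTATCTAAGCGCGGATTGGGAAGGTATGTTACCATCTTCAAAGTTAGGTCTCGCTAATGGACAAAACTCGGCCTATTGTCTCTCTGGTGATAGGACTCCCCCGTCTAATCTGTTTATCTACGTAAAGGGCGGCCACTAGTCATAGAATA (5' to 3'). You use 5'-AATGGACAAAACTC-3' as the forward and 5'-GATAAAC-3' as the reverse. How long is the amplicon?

63 bp

Scanning the template, AATGGACAAAACTC occurs at positions 90–103; this primer anneals to the bottom strand there with its 3' end pointing downstream.
Taking the reverse complement of GATAAAC gives GTTTATC, found at positions 146–152 on the template; the primer anneals here to the top strand with its 3' end pointing upstream.
The product runs from position 90 to position 152, so its length is 152 − 90 + 1 = 63 bp.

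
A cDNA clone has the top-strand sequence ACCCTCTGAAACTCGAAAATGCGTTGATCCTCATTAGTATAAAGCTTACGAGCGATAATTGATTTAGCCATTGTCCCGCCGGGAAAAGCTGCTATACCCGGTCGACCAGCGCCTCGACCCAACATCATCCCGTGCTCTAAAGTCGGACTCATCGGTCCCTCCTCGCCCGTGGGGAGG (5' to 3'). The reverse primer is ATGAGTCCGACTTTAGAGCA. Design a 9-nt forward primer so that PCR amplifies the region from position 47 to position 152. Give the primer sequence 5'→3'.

5'-TACGAGCGA-3'

The reverse primer's reverse complement TGCTCTAAAGTCGGACTCAT matches the template at positions 133–152; the product starts at position 47.
The forward primer is identical to the top strand over positions 47–55: TACGAGCGA.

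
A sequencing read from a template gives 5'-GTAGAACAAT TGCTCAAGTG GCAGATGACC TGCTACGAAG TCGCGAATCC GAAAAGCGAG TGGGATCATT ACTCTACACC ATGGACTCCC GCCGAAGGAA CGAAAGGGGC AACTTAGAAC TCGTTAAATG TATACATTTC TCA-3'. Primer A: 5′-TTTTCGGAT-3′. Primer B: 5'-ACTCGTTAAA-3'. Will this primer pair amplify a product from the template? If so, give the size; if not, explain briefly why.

No product — the primers' 3' ends point away from each other.

Primer A (TTTTCGGAT) has reverse complement ATCCGAAAA, which matches the top strand at positions 47–55; primer A anneals to the top strand there with its 3' end pointing upstream toward position 47.
Primer B (ACTCGTTAAA) matches the top strand directly at positions 119–128; it anneals to the bottom strand with its 3' end pointing downstream toward position 128.
The 3' ends diverge (primer A extends toward position 1, primer B toward position 143), so the primers never converge on a shared product.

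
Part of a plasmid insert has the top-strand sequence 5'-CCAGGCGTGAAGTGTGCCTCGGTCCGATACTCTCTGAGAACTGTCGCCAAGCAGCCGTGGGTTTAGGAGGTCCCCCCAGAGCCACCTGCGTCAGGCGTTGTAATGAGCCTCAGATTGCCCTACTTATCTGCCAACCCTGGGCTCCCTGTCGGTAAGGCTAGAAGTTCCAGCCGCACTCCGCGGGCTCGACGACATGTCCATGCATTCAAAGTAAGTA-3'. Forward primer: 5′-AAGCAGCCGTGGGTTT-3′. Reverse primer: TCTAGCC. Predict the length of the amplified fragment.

Forward primer AAGCAGCCGTGGGTTT is found on the top strand at positions 49–64.
The reverse primer's reverse complement is GGCTAGA, which matches the template at positions 156–162.
Product length = (reverse-primer end) − (forward-primer start) + 1 = 162 − 49 + 1 = 114 bp.

114 bp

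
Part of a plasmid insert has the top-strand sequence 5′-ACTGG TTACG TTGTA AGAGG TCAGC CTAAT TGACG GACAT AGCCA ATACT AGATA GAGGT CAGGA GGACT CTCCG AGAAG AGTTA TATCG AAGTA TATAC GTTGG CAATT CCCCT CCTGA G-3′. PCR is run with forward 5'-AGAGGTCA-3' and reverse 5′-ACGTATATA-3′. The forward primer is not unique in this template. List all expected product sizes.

The forward primer AGAGGTCA matches the top strand at positions 16–23, 55–62.
The reverse primer's reverse complement is TATATACGT, matching at positions 94–102.
Each forward site pairs with the reverse site to give a product ending at position 102: sizes 87, 48 bp.

87 bp, 48 bp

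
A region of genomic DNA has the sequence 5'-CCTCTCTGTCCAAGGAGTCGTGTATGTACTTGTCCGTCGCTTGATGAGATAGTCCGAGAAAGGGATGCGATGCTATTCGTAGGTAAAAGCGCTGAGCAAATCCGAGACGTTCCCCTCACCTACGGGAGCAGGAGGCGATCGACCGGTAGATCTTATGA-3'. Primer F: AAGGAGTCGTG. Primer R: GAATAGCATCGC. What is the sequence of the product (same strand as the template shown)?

5'-AAGGAGTCGTGTATGTACTTGTCCGTCGCTTGATGAGATAGTCCGAGAAAGGGATGCGATGCTATTC-3'

Forward primer AAGGAGTCGTG is found on the top strand at positions 12–22.
Taking the reverse complement of GAATAGCATCGC gives GCGATGCTATTC, found at positions 67–78 on the template; the primer anneals here to the top strand with its 3' end pointing upstream.
The product is the template from position 12 through 78 (67 bp).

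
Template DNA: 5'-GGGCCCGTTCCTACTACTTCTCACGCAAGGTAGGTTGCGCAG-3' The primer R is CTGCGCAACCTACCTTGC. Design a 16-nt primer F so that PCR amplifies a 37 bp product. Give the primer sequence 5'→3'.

The reverse primer's reverse complement GCAAGGTAGGTTGCGCAG matches the template at positions 25–42, so the product ends at position 42.
A 37 bp product then starts at position 42 − 37 + 1 = 6.
The forward primer is identical to the top strand there: CGTTCCTACTACTTCT.

5'-CGTTCCTACTACTTCT-3'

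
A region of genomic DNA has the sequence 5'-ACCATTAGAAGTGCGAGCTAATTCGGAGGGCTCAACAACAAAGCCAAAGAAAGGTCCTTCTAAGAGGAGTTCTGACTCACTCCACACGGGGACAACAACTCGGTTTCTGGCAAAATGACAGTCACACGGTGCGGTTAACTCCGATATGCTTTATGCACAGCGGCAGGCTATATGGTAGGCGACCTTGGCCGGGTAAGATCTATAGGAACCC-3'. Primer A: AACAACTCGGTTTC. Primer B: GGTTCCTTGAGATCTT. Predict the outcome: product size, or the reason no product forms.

Primer B (GGTTCCTTGAGATCTT) does not match the top strand, and its reverse complement AAGATCTCAAGGAACC does not match either.
With no annealing site for primer B, no amplification occurs.

No product — primer B has no binding site in the template.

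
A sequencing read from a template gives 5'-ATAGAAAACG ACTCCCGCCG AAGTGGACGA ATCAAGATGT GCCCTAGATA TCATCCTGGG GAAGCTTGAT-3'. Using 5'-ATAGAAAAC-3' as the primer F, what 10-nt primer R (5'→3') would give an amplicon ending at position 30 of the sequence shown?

5'-TCGTCCACTT-3'

The forward primer binds at positions 1–9; the product's 3' end on the top strand is position 30.
The reverse primer anneals to the top strand over positions 21–30, i.e. to AAGTGGACGA.
Its sequence written 5'→3' is the reverse complement: TCGTCCACTT.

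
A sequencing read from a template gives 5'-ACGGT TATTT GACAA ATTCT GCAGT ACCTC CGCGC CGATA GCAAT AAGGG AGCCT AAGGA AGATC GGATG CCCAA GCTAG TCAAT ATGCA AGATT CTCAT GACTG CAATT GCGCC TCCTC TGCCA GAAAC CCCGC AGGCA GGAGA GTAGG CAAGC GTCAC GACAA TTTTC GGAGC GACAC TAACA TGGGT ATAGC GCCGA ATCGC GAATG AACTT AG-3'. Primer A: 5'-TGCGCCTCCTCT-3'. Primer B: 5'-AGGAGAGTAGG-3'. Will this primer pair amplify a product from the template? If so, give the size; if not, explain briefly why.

Primer A (TGCGCCTCCTCT) matches the top strand at positions 110–121 (3' end points downstream).
Primer B (AGGAGAGTAGG) also matches the top strand directly, at positions 140–150 — its reverse complement CCTACTCTCCT is not present.
Both primers anneal to the bottom strand with 3' ends pointing the same way, so neither can prime synthesis back toward the other.

No product — both primers anneal to the same strand and extend in the same direction.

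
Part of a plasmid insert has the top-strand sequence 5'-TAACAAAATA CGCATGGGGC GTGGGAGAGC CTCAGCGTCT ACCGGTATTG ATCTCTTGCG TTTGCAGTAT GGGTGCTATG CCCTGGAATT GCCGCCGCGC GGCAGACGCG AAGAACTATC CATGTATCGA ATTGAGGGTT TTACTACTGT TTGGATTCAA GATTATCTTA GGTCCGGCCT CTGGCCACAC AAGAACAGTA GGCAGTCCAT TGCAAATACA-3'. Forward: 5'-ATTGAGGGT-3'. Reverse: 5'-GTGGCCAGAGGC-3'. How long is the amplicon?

The forward primer matches the template at positions 131–139.
The reverse primer's reverse complement is GCCTCTGGCCAC, which matches the template at positions 177–188.
Product length = (reverse-primer end) − (forward-primer start) + 1 = 188 − 131 + 1 = 58 bp.

58 bp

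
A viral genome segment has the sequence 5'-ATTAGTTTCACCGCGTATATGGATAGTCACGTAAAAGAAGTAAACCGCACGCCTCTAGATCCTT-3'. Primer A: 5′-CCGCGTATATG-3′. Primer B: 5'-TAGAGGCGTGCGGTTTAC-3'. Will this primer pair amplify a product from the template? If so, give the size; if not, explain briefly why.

Yes — a 47 bp product.

Primer A (CCGCGTATATG) matches the top strand at positions 11–21; it acts as a forward primer.
Primer B's reverse complement is GTAAACCGCACGCCTCTA, matching the top strand at positions 40–57; it acts as a reverse primer.
The 3' ends face each other across positions 11–57, giving a 47 bp product.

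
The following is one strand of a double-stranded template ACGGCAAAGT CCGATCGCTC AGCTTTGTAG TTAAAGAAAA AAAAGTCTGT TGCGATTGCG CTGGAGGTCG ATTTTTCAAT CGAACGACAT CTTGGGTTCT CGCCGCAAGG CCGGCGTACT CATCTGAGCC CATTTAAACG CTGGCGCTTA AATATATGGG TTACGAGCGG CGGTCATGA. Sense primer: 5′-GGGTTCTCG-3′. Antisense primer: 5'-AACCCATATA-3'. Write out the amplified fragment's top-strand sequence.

5'-GGGTTCTCGCCGCAAGGCCGGCGTACTCATCTGAGCCCATTTAAACGCTGGCGCTTAAATATATGGGTT-3'

Scanning the template, GGGTTCTCG occurs at positions 94–102; this primer anneals to the bottom strand there with its 3' end pointing downstream.
Taking the reverse complement of AACCCATATA gives TATATGGGTT, found at positions 153–162 on the template; the primer anneals here to the top strand with its 3' end pointing upstream.
The product is the template from position 94 through 162 (69 bp).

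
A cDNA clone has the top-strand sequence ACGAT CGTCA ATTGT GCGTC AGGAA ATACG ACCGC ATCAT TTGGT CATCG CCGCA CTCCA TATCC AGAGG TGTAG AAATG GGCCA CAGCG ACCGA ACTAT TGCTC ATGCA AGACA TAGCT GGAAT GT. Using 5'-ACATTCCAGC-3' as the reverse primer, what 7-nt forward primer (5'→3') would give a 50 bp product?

5'-ATGGGCC-3'

The reverse primer's reverse complement GCTGGAATGT matches the template at positions 118–127, so the product ends at position 127.
A 50 bp product then starts at position 127 − 50 + 1 = 78.
The forward primer is identical to the top strand there: ATGGGCC.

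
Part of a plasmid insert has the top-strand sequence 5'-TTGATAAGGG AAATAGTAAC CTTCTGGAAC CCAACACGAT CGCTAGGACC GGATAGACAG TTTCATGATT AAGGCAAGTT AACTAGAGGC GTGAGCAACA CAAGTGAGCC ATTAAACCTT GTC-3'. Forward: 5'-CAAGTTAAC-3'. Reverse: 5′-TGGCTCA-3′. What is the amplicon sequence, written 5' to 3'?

Scanning the template, CAAGTTAAC occurs at positions 75–83; this primer anneals to the bottom strand there with its 3' end pointing downstream.
Taking the reverse complement of TGGCTCA gives TGAGCCA, found at positions 105–111 on the template; the primer anneals here to the top strand with its 3' end pointing upstream.
The product is the template from position 75 through 111 (37 bp).

5'-CAAGTTAACTAGAGGCGTGAGCAACACAAGTGAGCCA-3'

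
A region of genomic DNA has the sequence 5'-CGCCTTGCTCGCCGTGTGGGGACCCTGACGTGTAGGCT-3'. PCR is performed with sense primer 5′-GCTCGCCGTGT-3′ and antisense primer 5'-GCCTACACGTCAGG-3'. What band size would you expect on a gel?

Forward primer GCTCGCCGTGT is found on the top strand at positions 7–17.
Reverse complement of the reverse primer: CCTGACGTGTAGGC. This occurs on the top strand at positions 24–37.
The product runs from position 7 to position 37, so its length is 37 − 7 + 1 = 31 bp.

31 bp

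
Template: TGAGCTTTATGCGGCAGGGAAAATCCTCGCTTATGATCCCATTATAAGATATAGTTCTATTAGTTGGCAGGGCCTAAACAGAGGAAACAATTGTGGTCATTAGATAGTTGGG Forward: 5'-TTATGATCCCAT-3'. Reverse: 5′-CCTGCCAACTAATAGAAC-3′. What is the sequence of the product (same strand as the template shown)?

5'-TTATGATCCCATTATAAGATATAGTTCTATTAGTTGGCAGG-3'

Scanning the template, TTATGATCCCAT occurs at positions 31–42; this primer anneals to the bottom strand there with its 3' end pointing downstream.
Reverse complement of the reverse primer: GTTCTATTAGTTGGCAGG. This occurs on the top strand at positions 54–71.
The product is the template from position 31 through 71 (41 bp).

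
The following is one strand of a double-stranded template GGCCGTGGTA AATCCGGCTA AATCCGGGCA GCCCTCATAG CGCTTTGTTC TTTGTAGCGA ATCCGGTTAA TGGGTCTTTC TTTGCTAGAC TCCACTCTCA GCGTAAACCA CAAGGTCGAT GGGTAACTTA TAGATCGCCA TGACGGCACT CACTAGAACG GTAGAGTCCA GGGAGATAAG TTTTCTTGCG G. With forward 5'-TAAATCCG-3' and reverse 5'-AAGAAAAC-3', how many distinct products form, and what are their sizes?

The forward primer TAAATCCG matches the top strand at positions 9–16, 19–26.
The reverse primer's reverse complement is GTTTTCTT, matching at positions 180–187.
Each forward site pairs with the reverse site to give a product ending at position 187: sizes 179, 169 bp.

Two products: 179 bp, 169 bp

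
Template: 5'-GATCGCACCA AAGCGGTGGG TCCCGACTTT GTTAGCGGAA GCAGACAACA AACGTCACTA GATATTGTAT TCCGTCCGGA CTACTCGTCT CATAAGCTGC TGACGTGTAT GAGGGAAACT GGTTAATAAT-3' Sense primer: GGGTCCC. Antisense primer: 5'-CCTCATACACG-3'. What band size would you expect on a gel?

97 bp

Scanning the template, GGGTCCC occurs at positions 18–24; this primer anneals to the bottom strand there with its 3' end pointing downstream.
The reverse primer's reverse complement is CGTGTATGAGG, which matches the template at positions 104–114.
Product length = (reverse-primer end) − (forward-primer start) + 1 = 114 − 18 + 1 = 97 bp.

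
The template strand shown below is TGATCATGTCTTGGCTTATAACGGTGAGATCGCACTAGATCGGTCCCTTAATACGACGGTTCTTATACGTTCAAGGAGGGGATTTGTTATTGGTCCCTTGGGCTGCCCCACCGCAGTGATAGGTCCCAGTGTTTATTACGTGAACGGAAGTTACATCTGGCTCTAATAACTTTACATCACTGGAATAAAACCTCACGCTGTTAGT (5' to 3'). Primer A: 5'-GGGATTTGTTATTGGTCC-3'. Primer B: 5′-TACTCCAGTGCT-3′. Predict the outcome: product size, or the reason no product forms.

Primer B (TACTCCAGTGCT) does not match the top strand, and its reverse complement AGCACTGGAGTA does not match either.
With no annealing site for primer B, no amplification occurs.

No product — primer B has no binding site in the template.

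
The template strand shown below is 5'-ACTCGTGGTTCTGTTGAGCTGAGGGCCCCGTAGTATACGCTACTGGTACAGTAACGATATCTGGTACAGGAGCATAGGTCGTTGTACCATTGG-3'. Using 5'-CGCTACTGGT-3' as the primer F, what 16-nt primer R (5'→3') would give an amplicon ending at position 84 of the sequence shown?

5'-CAACGACCTATGCTCC-3'

The forward primer binds at positions 38–47; the product's 3' end on the top strand is position 84.
The reverse primer anneals to the top strand over positions 69–84, i.e. to GGAGCATAGGTCGTTG.
Its sequence written 5'→3' is the reverse complement: CAACGACCTATGCTCC.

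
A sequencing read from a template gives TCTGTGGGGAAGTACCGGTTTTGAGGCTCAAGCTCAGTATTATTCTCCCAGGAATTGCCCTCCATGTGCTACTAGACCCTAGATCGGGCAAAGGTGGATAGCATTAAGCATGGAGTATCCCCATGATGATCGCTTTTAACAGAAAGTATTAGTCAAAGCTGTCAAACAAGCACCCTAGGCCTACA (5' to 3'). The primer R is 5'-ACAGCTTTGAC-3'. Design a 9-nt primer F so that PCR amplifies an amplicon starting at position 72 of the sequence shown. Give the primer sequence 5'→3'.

5'-CTAGACCCT-3'

The reverse primer's reverse complement GTCAAAGCTGT matches the template at positions 152–162; the product starts at position 72.
The forward primer is identical to the top strand over positions 72–80: CTAGACCCT.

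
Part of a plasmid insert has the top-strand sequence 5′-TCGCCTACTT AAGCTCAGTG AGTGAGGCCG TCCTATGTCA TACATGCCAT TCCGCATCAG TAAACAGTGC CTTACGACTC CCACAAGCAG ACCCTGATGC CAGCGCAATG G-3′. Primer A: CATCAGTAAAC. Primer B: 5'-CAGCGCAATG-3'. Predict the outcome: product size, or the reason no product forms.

No product — both primers anneal to the same strand and extend in the same direction.

Primer A (CATCAGTAAAC) matches the top strand at positions 55–65 (3' end points downstream).
Primer B (CAGCGCAATG) also matches the top strand directly, at positions 101–110 — its reverse complement CATTGCGCTG is not present.
Both primers anneal to the bottom strand with 3' ends pointing the same way, so neither can prime synthesis back toward the other.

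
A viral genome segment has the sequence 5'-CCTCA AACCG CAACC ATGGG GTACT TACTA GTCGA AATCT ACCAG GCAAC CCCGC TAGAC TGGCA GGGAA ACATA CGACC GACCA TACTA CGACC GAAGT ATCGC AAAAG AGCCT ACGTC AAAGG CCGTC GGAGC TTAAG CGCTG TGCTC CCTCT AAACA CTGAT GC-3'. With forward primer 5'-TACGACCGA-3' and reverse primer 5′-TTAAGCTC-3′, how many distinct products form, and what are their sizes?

The forward primer TACGACCGA matches the top strand at positions 74–82, 89–97.
The reverse primer's reverse complement is GAGCTTAA, matching at positions 132–139.
Each forward site pairs with the reverse site to give a product ending at position 139: sizes 66, 51 bp.

Two products: 66 bp, 51 bp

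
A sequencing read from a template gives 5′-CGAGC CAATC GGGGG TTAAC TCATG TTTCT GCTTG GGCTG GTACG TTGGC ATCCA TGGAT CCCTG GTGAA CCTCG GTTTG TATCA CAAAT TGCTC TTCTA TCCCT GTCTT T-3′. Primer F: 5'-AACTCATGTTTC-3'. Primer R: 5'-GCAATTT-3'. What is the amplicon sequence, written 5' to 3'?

Forward primer AACTCATGTTTC is found on the top strand at positions 18–29.
Reverse complement of the reverse primer: AAATTGC. This occurs on the top strand at positions 87–93.
The product is the template from position 18 through 93 (76 bp).

5'-AACTCATGTTTCTGCTTGGGCTGGTACGTTGGCATCCATGGATCCCTGGTGAACCTCGGTTTGTATCACAAATTGC-3'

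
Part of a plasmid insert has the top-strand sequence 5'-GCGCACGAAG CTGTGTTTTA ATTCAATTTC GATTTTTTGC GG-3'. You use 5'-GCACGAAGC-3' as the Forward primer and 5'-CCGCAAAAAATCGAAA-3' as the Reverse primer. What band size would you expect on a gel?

Scanning the template, GCACGAAGC occurs at positions 3–11; this primer anneals to the bottom strand there with its 3' end pointing downstream.
Taking the reverse complement of CCGCAAAAAATCGAAA gives TTTCGATTTTTTGCGG, found at positions 27–42 on the template; the primer anneals here to the top strand with its 3' end pointing upstream.
The product runs from position 3 to position 42, so its length is 42 − 3 + 1 = 40 bp.

40 bp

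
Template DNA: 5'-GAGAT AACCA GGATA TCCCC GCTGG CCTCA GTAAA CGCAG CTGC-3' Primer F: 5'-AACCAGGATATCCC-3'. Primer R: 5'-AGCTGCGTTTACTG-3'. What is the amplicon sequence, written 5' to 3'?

5'-AACCAGGATATCCCCGCTGGCCTCAGTAAACGCAGCT-3'

The forward primer matches the template at positions 6–19.
Reverse complement of the reverse primer: CAGTAAACGCAGCT. This occurs on the top strand at positions 29–42.
The product is the template from position 6 through 42 (37 bp).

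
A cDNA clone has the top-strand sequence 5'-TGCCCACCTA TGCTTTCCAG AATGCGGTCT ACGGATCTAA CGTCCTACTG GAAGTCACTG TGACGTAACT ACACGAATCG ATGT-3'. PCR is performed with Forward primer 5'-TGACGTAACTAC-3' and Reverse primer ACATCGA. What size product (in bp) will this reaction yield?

24 bp

The forward primer matches the template at positions 61–72.
Taking the reverse complement of ACATCGA gives TCGATGT, found at positions 78–84 on the template; the primer anneals here to the top strand with its 3' end pointing upstream.
The product runs from position 61 to position 84, so its length is 84 − 61 + 1 = 24 bp.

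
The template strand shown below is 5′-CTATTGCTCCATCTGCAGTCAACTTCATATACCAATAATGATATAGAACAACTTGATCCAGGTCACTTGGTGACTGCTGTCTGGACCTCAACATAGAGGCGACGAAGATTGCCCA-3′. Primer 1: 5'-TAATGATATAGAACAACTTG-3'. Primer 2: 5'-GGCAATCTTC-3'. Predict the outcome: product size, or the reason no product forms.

Yes — a 78 bp product.

Primer 1 (TAATGATATAGAACAACTTG) matches the top strand at positions 36–55; it acts as a forward primer.
Primer 2's reverse complement is GAAGATTGCC, matching the top strand at positions 104–113; it acts as a reverse primer.
The 3' ends face each other across positions 36–113, giving a 78 bp product.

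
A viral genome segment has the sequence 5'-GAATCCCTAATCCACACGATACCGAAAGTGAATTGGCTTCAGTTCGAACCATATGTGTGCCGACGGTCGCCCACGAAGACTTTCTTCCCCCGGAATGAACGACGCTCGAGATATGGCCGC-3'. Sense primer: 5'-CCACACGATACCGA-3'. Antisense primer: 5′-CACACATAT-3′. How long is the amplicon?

Scanning the template, CCACACGATACCGA occurs at positions 12–25; this primer anneals to the bottom strand there with its 3' end pointing downstream.
Taking the reverse complement of CACACATAT gives ATATGTGTG, found at positions 51–59 on the template; the primer anneals here to the top strand with its 3' end pointing upstream.
Product length = (reverse-primer end) − (forward-primer start) + 1 = 59 − 12 + 1 = 48 bp.

48 bp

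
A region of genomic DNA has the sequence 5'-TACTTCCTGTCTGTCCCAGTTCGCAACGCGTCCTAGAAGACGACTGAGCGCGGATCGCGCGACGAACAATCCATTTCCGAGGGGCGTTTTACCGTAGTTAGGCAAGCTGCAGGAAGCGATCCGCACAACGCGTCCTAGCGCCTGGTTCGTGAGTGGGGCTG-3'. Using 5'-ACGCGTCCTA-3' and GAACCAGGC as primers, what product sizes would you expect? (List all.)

123 bp, 21 bp

The forward primer ACGCGTCCTA matches the top strand at positions 26–35, 128–137.
The reverse primer's reverse complement is GCCTGGTTC, matching at positions 140–148.
Each forward site pairs with the reverse site to give a product ending at position 148: sizes 123, 21 bp.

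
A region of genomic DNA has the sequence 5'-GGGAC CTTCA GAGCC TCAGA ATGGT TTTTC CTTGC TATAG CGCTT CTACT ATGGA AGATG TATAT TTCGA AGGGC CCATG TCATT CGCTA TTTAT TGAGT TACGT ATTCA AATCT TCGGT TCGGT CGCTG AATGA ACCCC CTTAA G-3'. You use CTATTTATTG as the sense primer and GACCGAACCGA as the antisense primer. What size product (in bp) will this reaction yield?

39 bp

Scanning the template, CTATTTATTG occurs at positions 88–97; this primer anneals to the bottom strand there with its 3' end pointing downstream.
Reverse complement of the reverse primer: TCGGTTCGGTC. This occurs on the top strand at positions 116–126.
The product runs from position 88 to position 126, so its length is 126 − 88 + 1 = 39 bp.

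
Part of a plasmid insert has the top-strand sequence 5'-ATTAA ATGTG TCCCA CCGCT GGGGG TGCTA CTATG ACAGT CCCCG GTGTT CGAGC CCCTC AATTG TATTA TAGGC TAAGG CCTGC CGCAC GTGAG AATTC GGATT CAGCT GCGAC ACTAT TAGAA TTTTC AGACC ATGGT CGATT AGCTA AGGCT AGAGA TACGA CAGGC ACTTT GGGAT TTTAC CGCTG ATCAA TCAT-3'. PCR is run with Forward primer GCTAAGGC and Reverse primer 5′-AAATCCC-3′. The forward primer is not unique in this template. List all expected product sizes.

109 bp, 36 bp

The forward primer GCTAAGGC matches the top strand at positions 74–81, 147–154.
The reverse primer's reverse complement is GGGATTT, matching at positions 176–182.
Each forward site pairs with the reverse site to give a product ending at position 182: sizes 109, 36 bp.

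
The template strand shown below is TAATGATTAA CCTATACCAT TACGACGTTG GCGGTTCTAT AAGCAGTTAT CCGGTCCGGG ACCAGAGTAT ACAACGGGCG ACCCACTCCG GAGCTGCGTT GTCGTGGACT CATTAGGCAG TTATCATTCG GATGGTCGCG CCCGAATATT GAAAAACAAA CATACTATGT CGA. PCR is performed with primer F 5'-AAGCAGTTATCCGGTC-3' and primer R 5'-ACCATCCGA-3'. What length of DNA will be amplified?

96 bp

Scanning the template, AAGCAGTTATCCGGTC occurs at positions 41–56; this primer anneals to the bottom strand there with its 3' end pointing downstream.
Reverse complement of the reverse primer: TCGGATGGT. This occurs on the top strand at positions 128–136.
Product length = (reverse-primer end) − (forward-primer start) + 1 = 136 − 41 + 1 = 96 bp.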